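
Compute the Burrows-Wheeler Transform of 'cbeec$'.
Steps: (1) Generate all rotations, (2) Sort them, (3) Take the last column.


Rotations (sorted):
  0: $cbeec -> last char: c
  1: beec$c -> last char: c
  2: c$cbee -> last char: e
  3: cbeec$ -> last char: $
  4: ec$cbe -> last char: e
  5: eec$cb -> last char: b


BWT = cce$eb


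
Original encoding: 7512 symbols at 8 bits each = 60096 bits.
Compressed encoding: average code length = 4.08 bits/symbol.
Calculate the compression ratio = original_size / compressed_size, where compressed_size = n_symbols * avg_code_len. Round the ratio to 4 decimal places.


original_size = n_symbols * orig_bits = 7512 * 8 = 60096 bits
compressed_size = n_symbols * avg_code_len = 7512 * 4.08 = 30648.96 bits
ratio = original_size / compressed_size = 60096 / 30648.96 = 1.9608

Compression ratio = 1.9608


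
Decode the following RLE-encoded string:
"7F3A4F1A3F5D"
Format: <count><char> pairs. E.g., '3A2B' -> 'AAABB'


Expanding each <count><char> pair:
  7F -> 'FFFFFFF'
  3A -> 'AAA'
  4F -> 'FFFF'
  1A -> 'A'
  3F -> 'FFF'
  5D -> 'DDDDD'

Decoded = FFFFFFFAAAFFFFAFFFDDDDD


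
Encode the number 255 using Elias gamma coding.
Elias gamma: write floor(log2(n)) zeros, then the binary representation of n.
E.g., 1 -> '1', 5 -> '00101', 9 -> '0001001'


num_bits = floor(log2(255)) + 1 = 8
leading_zeros = num_bits - 1 = 7
binary(255) = 11111111

Elias gamma(255) = '0000000' + '11111111' = 000000011111111 (15 bits)


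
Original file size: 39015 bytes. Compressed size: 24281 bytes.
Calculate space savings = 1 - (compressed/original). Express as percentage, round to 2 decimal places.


ratio = compressed/original = 24281/39015 = 0.62235
savings = 1 - ratio = 1 - 0.62235 = 0.37765
as a percentage: 0.37765 * 100 = 37.76%

Space savings = 1 - 24281/39015 = 37.76%


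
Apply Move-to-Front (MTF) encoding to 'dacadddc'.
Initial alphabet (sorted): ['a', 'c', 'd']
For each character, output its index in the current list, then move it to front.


MTF encoding:
'd': index 2 in ['a', 'c', 'd'] -> ['d', 'a', 'c']
'a': index 1 in ['d', 'a', 'c'] -> ['a', 'd', 'c']
'c': index 2 in ['a', 'd', 'c'] -> ['c', 'a', 'd']
'a': index 1 in ['c', 'a', 'd'] -> ['a', 'c', 'd']
'd': index 2 in ['a', 'c', 'd'] -> ['d', 'a', 'c']
'd': index 0 in ['d', 'a', 'c'] -> ['d', 'a', 'c']
'd': index 0 in ['d', 'a', 'c'] -> ['d', 'a', 'c']
'c': index 2 in ['d', 'a', 'c'] -> ['c', 'd', 'a']


Output: [2, 1, 2, 1, 2, 0, 0, 2]


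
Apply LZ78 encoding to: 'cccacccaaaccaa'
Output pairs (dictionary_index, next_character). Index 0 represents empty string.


LZ78 encoding steps:
Dictionary: {0: ''}
Step 1: w='' (idx 0), next='c' -> output (0, 'c'), add 'c' as idx 1
Step 2: w='c' (idx 1), next='c' -> output (1, 'c'), add 'cc' as idx 2
Step 3: w='' (idx 0), next='a' -> output (0, 'a'), add 'a' as idx 3
Step 4: w='cc' (idx 2), next='c' -> output (2, 'c'), add 'ccc' as idx 4
Step 5: w='a' (idx 3), next='a' -> output (3, 'a'), add 'aa' as idx 5
Step 6: w='a' (idx 3), next='c' -> output (3, 'c'), add 'ac' as idx 6
Step 7: w='c' (idx 1), next='a' -> output (1, 'a'), add 'ca' as idx 7
Step 8: w='a' (idx 3), end of input -> output (3, '')


Encoded: [(0, 'c'), (1, 'c'), (0, 'a'), (2, 'c'), (3, 'a'), (3, 'c'), (1, 'a'), (3, '')]


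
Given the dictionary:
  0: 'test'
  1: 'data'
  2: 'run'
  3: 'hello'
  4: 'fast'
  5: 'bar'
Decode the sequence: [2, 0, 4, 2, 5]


Look up each index in the dictionary:
  2 -> 'run'
  0 -> 'test'
  4 -> 'fast'
  2 -> 'run'
  5 -> 'bar'

Decoded: "run test fast run bar"


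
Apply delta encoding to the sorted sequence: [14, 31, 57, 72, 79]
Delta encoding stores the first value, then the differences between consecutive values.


First value: 14
Deltas:
  31 - 14 = 17
  57 - 31 = 26
  72 - 57 = 15
  79 - 72 = 7


Delta encoded: [14, 17, 26, 15, 7]


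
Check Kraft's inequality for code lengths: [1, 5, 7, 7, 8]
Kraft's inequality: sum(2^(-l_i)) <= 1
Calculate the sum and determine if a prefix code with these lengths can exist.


Sum = 2^(-1) + 2^(-5) + 2^(-7) + 2^(-7) + 2^(-8)
    = 0.5 + 0.03125 + 0.0078125 + 0.0078125 + 0.00390625
    = 141/256 = 0.55078125
Since 0.55078125 <= 1, Kraft's inequality IS satisfied.
A prefix code with these lengths CAN exist.

Kraft sum = 0.55078125. Satisfied.


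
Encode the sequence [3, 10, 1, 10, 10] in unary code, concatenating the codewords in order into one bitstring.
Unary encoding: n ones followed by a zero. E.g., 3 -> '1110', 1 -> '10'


Encode each number as n ones followed by a terminating 0:
  3 -> 1110 (4 bits)
  10 -> 11111111110 (11 bits)
  1 -> 10 (2 bits)
  10 -> 11111111110 (11 bits)
  10 -> 11111111110 (11 bits)
Total length = 4 + 11 + 2 + 11 + 11 = 39 bits.

Unary([3, 10, 1, 10, 10]) = 111011111111110101111111111011111111110 (39 bits)


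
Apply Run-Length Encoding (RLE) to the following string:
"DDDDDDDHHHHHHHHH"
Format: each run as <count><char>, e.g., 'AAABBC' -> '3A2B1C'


Scanning runs left to right:
  i=0: run of 'D' x 7 -> '7D'
  i=7: run of 'H' x 9 -> '9H'

RLE = 7D9H


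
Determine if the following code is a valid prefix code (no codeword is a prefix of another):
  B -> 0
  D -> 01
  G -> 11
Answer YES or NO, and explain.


Checking each pair (does one codeword prefix another?):
  B='0' vs D='01': prefix -- VIOLATION

NO -- this is NOT a valid prefix code. B (0) is a prefix of D (01).


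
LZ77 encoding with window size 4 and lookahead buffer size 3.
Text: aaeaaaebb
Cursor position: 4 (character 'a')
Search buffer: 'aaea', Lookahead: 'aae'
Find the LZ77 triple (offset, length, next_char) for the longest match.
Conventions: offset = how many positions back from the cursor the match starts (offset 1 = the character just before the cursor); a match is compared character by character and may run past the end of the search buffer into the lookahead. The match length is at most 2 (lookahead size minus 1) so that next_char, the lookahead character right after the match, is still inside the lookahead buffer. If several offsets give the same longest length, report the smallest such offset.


Try each offset into the search buffer:
  offset=1 (pos 3, char 'a'): match length 2
  offset=2 (pos 2, char 'e'): match length 0
  offset=3 (pos 1, char 'a'): match length 1
  offset=4 (pos 0, char 'a'): match length 2
Longest match has length 2, found at offsets 1, 4; take the smallest, offset 1.
next_char = character at position 4 + 2 = 6 -> 'e'

Best match: offset=1, length=2 (matching 'aa' starting at position 3)
LZ77 triple: (1, 2, 'e')


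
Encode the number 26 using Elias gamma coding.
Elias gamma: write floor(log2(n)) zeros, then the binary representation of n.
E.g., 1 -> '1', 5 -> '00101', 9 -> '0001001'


num_bits = floor(log2(26)) + 1 = 5
leading_zeros = num_bits - 1 = 4
binary(26) = 11010

Elias gamma(26) = '0000' + '11010' = 000011010 (9 bits)


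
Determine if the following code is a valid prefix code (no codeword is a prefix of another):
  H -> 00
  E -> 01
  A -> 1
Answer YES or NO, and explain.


Checking each pair (does one codeword prefix another?):
  H='00' vs E='01': no prefix
  H='00' vs A='1': no prefix
  E='01' vs H='00': no prefix
  E='01' vs A='1': no prefix
  A='1' vs H='00': no prefix
  A='1' vs E='01': no prefix
No violation found over all pairs.

YES -- this is a valid prefix code. No codeword is a prefix of any other codeword.


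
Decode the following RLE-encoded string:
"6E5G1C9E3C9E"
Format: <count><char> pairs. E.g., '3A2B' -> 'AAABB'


Expanding each <count><char> pair:
  6E -> 'EEEEEE'
  5G -> 'GGGGG'
  1C -> 'C'
  9E -> 'EEEEEEEEE'
  3C -> 'CCC'
  9E -> 'EEEEEEEEE'

Decoded = EEEEEEGGGGGCEEEEEEEEECCCEEEEEEEEE


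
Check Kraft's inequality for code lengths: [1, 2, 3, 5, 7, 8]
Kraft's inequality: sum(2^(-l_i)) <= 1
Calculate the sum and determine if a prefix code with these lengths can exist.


Sum = 2^(-1) + 2^(-2) + 2^(-3) + 2^(-5) + 2^(-7) + 2^(-8)
    = 0.5 + 0.25 + 0.125 + 0.03125 + 0.0078125 + 0.00390625
    = 235/256 = 0.91796875
Since 0.91796875 <= 1, Kraft's inequality IS satisfied.
A prefix code with these lengths CAN exist.

Kraft sum = 0.91796875. Satisfied.


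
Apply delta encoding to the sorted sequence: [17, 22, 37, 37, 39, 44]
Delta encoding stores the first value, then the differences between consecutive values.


First value: 17
Deltas:
  22 - 17 = 5
  37 - 22 = 15
  37 - 37 = 0
  39 - 37 = 2
  44 - 39 = 5


Delta encoded: [17, 5, 15, 0, 2, 5]


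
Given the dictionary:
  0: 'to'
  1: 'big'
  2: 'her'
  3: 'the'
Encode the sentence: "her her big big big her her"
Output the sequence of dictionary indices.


Look up each word in the dictionary:
  'her' -> 2
  'her' -> 2
  'big' -> 1
  'big' -> 1
  'big' -> 1
  'her' -> 2
  'her' -> 2

Encoded: [2, 2, 1, 1, 1, 2, 2]


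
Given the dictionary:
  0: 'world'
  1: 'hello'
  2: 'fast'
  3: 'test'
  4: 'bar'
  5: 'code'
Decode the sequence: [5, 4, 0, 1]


Look up each index in the dictionary:
  5 -> 'code'
  4 -> 'bar'
  0 -> 'world'
  1 -> 'hello'

Decoded: "code bar world hello"


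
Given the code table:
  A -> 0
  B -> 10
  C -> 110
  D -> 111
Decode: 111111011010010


Decoding:
111 -> D
111 -> D
0 -> A
110 -> C
10 -> B
0 -> A
10 -> B


Result: DDACBAB


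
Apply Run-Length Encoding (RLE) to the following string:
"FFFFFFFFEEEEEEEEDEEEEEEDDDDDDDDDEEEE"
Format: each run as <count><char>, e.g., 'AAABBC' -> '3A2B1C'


Scanning runs left to right:
  i=0: run of 'F' x 8 -> '8F'
  i=8: run of 'E' x 8 -> '8E'
  i=16: run of 'D' x 1 -> '1D'
  i=17: run of 'E' x 6 -> '6E'
  i=23: run of 'D' x 9 -> '9D'
  i=32: run of 'E' x 4 -> '4E'

RLE = 8F8E1D6E9D4E


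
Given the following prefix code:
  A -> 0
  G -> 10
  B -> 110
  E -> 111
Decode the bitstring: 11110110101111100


Decoding step by step:
Bits 111 -> E
Bits 10 -> G
Bits 110 -> B
Bits 10 -> G
Bits 111 -> E
Bits 110 -> B
Bits 0 -> A


Decoded message: EGBGEBA


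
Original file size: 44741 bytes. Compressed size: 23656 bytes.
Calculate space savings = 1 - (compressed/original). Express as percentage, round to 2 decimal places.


ratio = compressed/original = 23656/44741 = 0.528732
savings = 1 - ratio = 1 - 0.528732 = 0.471268
as a percentage: 0.471268 * 100 = 47.13%

Space savings = 1 - 23656/44741 = 47.13%


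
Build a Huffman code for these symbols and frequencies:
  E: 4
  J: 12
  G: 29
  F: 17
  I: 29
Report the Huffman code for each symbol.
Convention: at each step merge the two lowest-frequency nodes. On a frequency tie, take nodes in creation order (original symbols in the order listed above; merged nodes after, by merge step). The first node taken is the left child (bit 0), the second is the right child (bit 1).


Huffman tree construction:
Step 1: Merge E(4) + J(12) = 16
Step 2: Merge (E+J)(16) + F(17) = 33
Step 3: Merge G(29) + I(29) = 58
Step 4: Merge ((E+J)+F)(33) + (G+I)(58) = 91
Read each symbol's code off the tree from the root (left child = 0, right child = 1).

Codes:
  E: 000 (length 3)
  J: 001 (length 3)
  G: 10 (length 2)
  F: 01 (length 2)
  I: 11 (length 2)
Average code length: 198/91 = 2.1758 bits/symbol


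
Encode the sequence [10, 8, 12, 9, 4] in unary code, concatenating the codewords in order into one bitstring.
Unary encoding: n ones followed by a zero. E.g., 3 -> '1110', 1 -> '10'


Encode each number as n ones followed by a terminating 0:
  10 -> 11111111110 (11 bits)
  8 -> 111111110 (9 bits)
  12 -> 1111111111110 (13 bits)
  9 -> 1111111110 (10 bits)
  4 -> 11110 (5 bits)
Total length = 11 + 9 + 13 + 10 + 5 = 48 bits.

Unary([10, 8, 12, 9, 4]) = 111111111101111111101111111111110111111111011110 (48 bits)


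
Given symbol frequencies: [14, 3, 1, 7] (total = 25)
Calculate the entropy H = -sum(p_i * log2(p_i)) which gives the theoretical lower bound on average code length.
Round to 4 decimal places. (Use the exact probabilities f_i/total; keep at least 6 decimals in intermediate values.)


Per-symbol terms -p_i * log2(p_i) with p_i = f_i/25:
  p = 14/25 = 0.560000: log2(p) = -0.836501, -p*log2(p) = 0.468441
  p = 3/25 = 0.120000: log2(p) = -3.058894, -p*log2(p) = 0.367067
  p = 1/25 = 0.040000: log2(p) = -4.643856, -p*log2(p) = 0.185754
  p = 7/25 = 0.280000: log2(p) = -1.836501, -p*log2(p) = 0.514220
H = 0.468441 + 0.367067 + 0.185754 + 0.514220 = 1.535482

H = 1.5355 bits/symbol


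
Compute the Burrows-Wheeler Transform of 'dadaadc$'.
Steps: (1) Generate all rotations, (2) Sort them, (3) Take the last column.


Rotations (sorted):
  0: $dadaadc -> last char: c
  1: aadc$dad -> last char: d
  2: adaadc$d -> last char: d
  3: adc$dada -> last char: a
  4: c$dadaad -> last char: d
  5: daadc$da -> last char: a
  6: dadaadc$ -> last char: $
  7: dc$dadaa -> last char: a


BWT = cddada$a


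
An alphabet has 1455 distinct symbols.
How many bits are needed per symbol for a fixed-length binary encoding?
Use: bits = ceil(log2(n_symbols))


log2(1455) = 10.5068
Bracket: 2^10 = 1024 < 1455 <= 2^11 = 2048
So ceil(log2(1455)) = 11

bits = ceil(log2(1455)) = ceil(10.5068) = 11 bits


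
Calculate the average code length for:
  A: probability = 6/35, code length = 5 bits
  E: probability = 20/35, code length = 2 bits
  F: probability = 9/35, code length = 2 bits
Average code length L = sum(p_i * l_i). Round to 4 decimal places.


Weighted contributions p_i * l_i:
  A: (6/35) * 5 = 30/35
  E: (20/35) * 2 = 40/35
  F: (9/35) * 2 = 18/35
Sum = (30 + 40 + 18)/35 = 88/35

L = 88/35 = 2.5143 bits/symbol


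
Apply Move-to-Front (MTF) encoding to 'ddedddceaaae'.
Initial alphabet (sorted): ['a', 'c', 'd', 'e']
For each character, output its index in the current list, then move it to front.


MTF encoding:
'd': index 2 in ['a', 'c', 'd', 'e'] -> ['d', 'a', 'c', 'e']
'd': index 0 in ['d', 'a', 'c', 'e'] -> ['d', 'a', 'c', 'e']
'e': index 3 in ['d', 'a', 'c', 'e'] -> ['e', 'd', 'a', 'c']
'd': index 1 in ['e', 'd', 'a', 'c'] -> ['d', 'e', 'a', 'c']
'd': index 0 in ['d', 'e', 'a', 'c'] -> ['d', 'e', 'a', 'c']
'd': index 0 in ['d', 'e', 'a', 'c'] -> ['d', 'e', 'a', 'c']
'c': index 3 in ['d', 'e', 'a', 'c'] -> ['c', 'd', 'e', 'a']
'e': index 2 in ['c', 'd', 'e', 'a'] -> ['e', 'c', 'd', 'a']
'a': index 3 in ['e', 'c', 'd', 'a'] -> ['a', 'e', 'c', 'd']
'a': index 0 in ['a', 'e', 'c', 'd'] -> ['a', 'e', 'c', 'd']
'a': index 0 in ['a', 'e', 'c', 'd'] -> ['a', 'e', 'c', 'd']
'e': index 1 in ['a', 'e', 'c', 'd'] -> ['e', 'a', 'c', 'd']


Output: [2, 0, 3, 1, 0, 0, 3, 2, 3, 0, 0, 1]


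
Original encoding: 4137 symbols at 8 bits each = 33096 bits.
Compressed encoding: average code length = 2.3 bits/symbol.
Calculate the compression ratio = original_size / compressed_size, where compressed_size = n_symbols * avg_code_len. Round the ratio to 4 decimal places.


original_size = n_symbols * orig_bits = 4137 * 8 = 33096 bits
compressed_size = n_symbols * avg_code_len = 4137 * 2.3 = 9515.1 bits
ratio = original_size / compressed_size = 33096 / 9515.1 = 3.4783

Compression ratio = 3.4783


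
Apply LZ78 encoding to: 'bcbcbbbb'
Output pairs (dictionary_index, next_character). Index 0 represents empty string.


LZ78 encoding steps:
Dictionary: {0: ''}
Step 1: w='' (idx 0), next='b' -> output (0, 'b'), add 'b' as idx 1
Step 2: w='' (idx 0), next='c' -> output (0, 'c'), add 'c' as idx 2
Step 3: w='b' (idx 1), next='c' -> output (1, 'c'), add 'bc' as idx 3
Step 4: w='b' (idx 1), next='b' -> output (1, 'b'), add 'bb' as idx 4
Step 5: w='bb' (idx 4), end of input -> output (4, '')


Encoded: [(0, 'b'), (0, 'c'), (1, 'c'), (1, 'b'), (4, '')]


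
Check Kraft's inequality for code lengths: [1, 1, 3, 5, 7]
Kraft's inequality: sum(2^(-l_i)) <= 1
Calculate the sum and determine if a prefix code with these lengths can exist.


Sum = 2^(-1) + 2^(-1) + 2^(-3) + 2^(-5) + 2^(-7)
    = 0.5 + 0.5 + 0.125 + 0.03125 + 0.0078125
    = 149/128 = 1.1640625
Since 1.1640625 > 1, Kraft's inequality is NOT satisfied.
A prefix code with these lengths CANNOT exist.

Kraft sum = 1.1640625. Not satisfied.


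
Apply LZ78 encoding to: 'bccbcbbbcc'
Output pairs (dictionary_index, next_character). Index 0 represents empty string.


LZ78 encoding steps:
Dictionary: {0: ''}
Step 1: w='' (idx 0), next='b' -> output (0, 'b'), add 'b' as idx 1
Step 2: w='' (idx 0), next='c' -> output (0, 'c'), add 'c' as idx 2
Step 3: w='c' (idx 2), next='b' -> output (2, 'b'), add 'cb' as idx 3
Step 4: w='cb' (idx 3), next='b' -> output (3, 'b'), add 'cbb' as idx 4
Step 5: w='b' (idx 1), next='c' -> output (1, 'c'), add 'bc' as idx 5
Step 6: w='c' (idx 2), end of input -> output (2, '')


Encoded: [(0, 'b'), (0, 'c'), (2, 'b'), (3, 'b'), (1, 'c'), (2, '')]


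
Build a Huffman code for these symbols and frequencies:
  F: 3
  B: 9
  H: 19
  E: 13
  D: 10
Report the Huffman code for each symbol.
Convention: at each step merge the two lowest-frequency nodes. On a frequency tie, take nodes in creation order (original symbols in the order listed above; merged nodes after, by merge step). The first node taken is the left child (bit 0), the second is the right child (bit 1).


Huffman tree construction:
Step 1: Merge F(3) + B(9) = 12
Step 2: Merge D(10) + (F+B)(12) = 22
Step 3: Merge E(13) + H(19) = 32
Step 4: Merge (D+(F+B))(22) + (E+H)(32) = 54
Read each symbol's code off the tree from the root (left child = 0, right child = 1).

Codes:
  F: 010 (length 3)
  B: 011 (length 3)
  H: 11 (length 2)
  E: 10 (length 2)
  D: 00 (length 2)
Average code length: 120/54 = 2.2222 bits/symbol


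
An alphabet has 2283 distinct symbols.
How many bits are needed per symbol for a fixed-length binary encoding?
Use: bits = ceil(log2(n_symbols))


log2(2283) = 11.1567
Bracket: 2^11 = 2048 < 2283 <= 2^12 = 4096
So ceil(log2(2283)) = 12

bits = ceil(log2(2283)) = ceil(11.1567) = 12 bits


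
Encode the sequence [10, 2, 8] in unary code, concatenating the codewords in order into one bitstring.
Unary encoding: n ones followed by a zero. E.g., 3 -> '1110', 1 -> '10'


Encode each number as n ones followed by a terminating 0:
  10 -> 11111111110 (11 bits)
  2 -> 110 (3 bits)
  8 -> 111111110 (9 bits)
Total length = 11 + 3 + 9 = 23 bits.

Unary([10, 2, 8]) = 11111111110110111111110 (23 bits)


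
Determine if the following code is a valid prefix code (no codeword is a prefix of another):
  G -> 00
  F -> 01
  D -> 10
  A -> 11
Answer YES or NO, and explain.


Checking each pair (does one codeword prefix another?):
  G='00' vs F='01': no prefix
  G='00' vs D='10': no prefix
  G='00' vs A='11': no prefix
  F='01' vs G='00': no prefix
  F='01' vs D='10': no prefix
  F='01' vs A='11': no prefix
  D='10' vs G='00': no prefix
  D='10' vs F='01': no prefix
  D='10' vs A='11': no prefix
  A='11' vs G='00': no prefix
  A='11' vs F='01': no prefix
  A='11' vs D='10': no prefix
No violation found over all pairs.

YES -- this is a valid prefix code. No codeword is a prefix of any other codeword.


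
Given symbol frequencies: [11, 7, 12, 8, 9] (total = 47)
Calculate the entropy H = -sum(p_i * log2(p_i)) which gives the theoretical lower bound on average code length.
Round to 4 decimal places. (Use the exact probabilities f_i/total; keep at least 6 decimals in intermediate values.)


Per-symbol terms -p_i * log2(p_i) with p_i = f_i/47:
  p = 11/47 = 0.234043: log2(p) = -2.095157, -p*log2(p) = 0.490356
  p = 7/47 = 0.148936: log2(p) = -2.747234, -p*log2(p) = 0.409163
  p = 12/47 = 0.255319: log2(p) = -1.969626, -p*log2(p) = 0.502883
  p = 8/47 = 0.170213: log2(p) = -2.554589, -p*log2(p) = 0.434824
  p = 9/47 = 0.191489: log2(p) = -2.384664, -p*log2(p) = 0.456638
H = 0.490356 + 0.409163 + 0.502883 + 0.434824 + 0.456638 = 2.293864

H = 2.2939 bits/symbol


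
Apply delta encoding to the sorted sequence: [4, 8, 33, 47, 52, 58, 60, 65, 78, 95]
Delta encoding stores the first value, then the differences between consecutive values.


First value: 4
Deltas:
  8 - 4 = 4
  33 - 8 = 25
  47 - 33 = 14
  52 - 47 = 5
  58 - 52 = 6
  60 - 58 = 2
  65 - 60 = 5
  78 - 65 = 13
  95 - 78 = 17


Delta encoded: [4, 4, 25, 14, 5, 6, 2, 5, 13, 17]


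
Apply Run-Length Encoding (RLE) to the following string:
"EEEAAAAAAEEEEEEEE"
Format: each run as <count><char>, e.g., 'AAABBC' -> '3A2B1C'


Scanning runs left to right:
  i=0: run of 'E' x 3 -> '3E'
  i=3: run of 'A' x 6 -> '6A'
  i=9: run of 'E' x 8 -> '8E'

RLE = 3E6A8E


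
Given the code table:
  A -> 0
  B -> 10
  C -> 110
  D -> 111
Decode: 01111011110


Decoding:
0 -> A
111 -> D
10 -> B
111 -> D
10 -> B


Result: ADBDB


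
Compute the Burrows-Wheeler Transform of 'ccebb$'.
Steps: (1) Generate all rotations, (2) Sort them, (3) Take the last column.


Rotations (sorted):
  0: $ccebb -> last char: b
  1: b$cceb -> last char: b
  2: bb$cce -> last char: e
  3: ccebb$ -> last char: $
  4: cebb$c -> last char: c
  5: ebb$cc -> last char: c


BWT = bbe$cc


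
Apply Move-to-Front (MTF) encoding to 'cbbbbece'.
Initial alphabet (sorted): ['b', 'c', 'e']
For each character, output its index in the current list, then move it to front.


MTF encoding:
'c': index 1 in ['b', 'c', 'e'] -> ['c', 'b', 'e']
'b': index 1 in ['c', 'b', 'e'] -> ['b', 'c', 'e']
'b': index 0 in ['b', 'c', 'e'] -> ['b', 'c', 'e']
'b': index 0 in ['b', 'c', 'e'] -> ['b', 'c', 'e']
'b': index 0 in ['b', 'c', 'e'] -> ['b', 'c', 'e']
'e': index 2 in ['b', 'c', 'e'] -> ['e', 'b', 'c']
'c': index 2 in ['e', 'b', 'c'] -> ['c', 'e', 'b']
'e': index 1 in ['c', 'e', 'b'] -> ['e', 'c', 'b']


Output: [1, 1, 0, 0, 0, 2, 2, 1]


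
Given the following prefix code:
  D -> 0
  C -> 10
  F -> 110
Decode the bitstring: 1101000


Decoding step by step:
Bits 110 -> F
Bits 10 -> C
Bits 0 -> D
Bits 0 -> D


Decoded message: FCDD


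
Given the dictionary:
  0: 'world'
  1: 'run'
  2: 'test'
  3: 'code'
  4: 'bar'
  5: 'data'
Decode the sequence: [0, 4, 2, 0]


Look up each index in the dictionary:
  0 -> 'world'
  4 -> 'bar'
  2 -> 'test'
  0 -> 'world'

Decoded: "world bar test world"


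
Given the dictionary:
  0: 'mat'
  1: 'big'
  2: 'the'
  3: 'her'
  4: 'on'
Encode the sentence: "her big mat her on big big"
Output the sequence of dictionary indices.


Look up each word in the dictionary:
  'her' -> 3
  'big' -> 1
  'mat' -> 0
  'her' -> 3
  'on' -> 4
  'big' -> 1
  'big' -> 1

Encoded: [3, 1, 0, 3, 4, 1, 1]


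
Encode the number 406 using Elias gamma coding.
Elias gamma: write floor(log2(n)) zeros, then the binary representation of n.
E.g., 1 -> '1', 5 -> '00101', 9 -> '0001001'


num_bits = floor(log2(406)) + 1 = 9
leading_zeros = num_bits - 1 = 8
binary(406) = 110010110

Elias gamma(406) = '00000000' + '110010110' = 00000000110010110 (17 bits)


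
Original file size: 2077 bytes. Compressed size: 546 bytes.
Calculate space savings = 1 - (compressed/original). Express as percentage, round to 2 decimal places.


ratio = compressed/original = 546/2077 = 0.262879
savings = 1 - ratio = 1 - 0.262879 = 0.737121
as a percentage: 0.737121 * 100 = 73.71%

Space savings = 1 - 546/2077 = 73.71%


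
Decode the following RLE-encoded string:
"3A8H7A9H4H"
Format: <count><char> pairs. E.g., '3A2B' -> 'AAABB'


Expanding each <count><char> pair:
  3A -> 'AAA'
  8H -> 'HHHHHHHH'
  7A -> 'AAAAAAA'
  9H -> 'HHHHHHHHH'
  4H -> 'HHHH'

Decoded = AAAHHHHHHHHAAAAAAAHHHHHHHHHHHHH


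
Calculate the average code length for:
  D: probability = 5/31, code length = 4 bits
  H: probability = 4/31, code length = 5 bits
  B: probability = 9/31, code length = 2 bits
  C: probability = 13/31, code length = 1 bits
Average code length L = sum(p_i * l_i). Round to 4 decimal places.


Weighted contributions p_i * l_i:
  D: (5/31) * 4 = 20/31
  H: (4/31) * 5 = 20/31
  B: (9/31) * 2 = 18/31
  C: (13/31) * 1 = 13/31
Sum = (20 + 20 + 18 + 13)/31 = 71/31

L = 71/31 = 2.2903 bits/symbol


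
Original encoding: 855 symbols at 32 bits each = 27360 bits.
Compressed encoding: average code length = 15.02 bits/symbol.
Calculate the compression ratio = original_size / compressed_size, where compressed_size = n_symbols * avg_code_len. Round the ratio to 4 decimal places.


original_size = n_symbols * orig_bits = 855 * 32 = 27360 bits
compressed_size = n_symbols * avg_code_len = 855 * 15.02 = 12842.1 bits
ratio = original_size / compressed_size = 27360 / 12842.1 = 2.1305

Compression ratio = 2.1305


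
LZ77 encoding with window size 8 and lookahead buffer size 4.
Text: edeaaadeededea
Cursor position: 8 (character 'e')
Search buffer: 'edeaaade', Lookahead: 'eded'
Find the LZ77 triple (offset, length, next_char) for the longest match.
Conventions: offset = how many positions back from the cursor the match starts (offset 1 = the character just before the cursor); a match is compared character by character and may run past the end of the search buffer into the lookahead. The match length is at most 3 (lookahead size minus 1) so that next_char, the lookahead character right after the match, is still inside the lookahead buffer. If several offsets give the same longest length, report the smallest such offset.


Try each offset into the search buffer:
  offset=1 (pos 7, char 'e'): match length 1
  offset=2 (pos 6, char 'd'): match length 0
  offset=3 (pos 5, char 'a'): match length 0
  offset=4 (pos 4, char 'a'): match length 0
  offset=5 (pos 3, char 'a'): match length 0
  offset=6 (pos 2, char 'e'): match length 1
  offset=7 (pos 1, char 'd'): match length 0
  offset=8 (pos 0, char 'e'): match length 3
Longest match has length 3 at offset 8.
next_char = character at position 8 + 3 = 11 -> 'd'

Best match: offset=8, length=3 (matching 'ede' starting at position 0)
LZ77 triple: (8, 3, 'd')


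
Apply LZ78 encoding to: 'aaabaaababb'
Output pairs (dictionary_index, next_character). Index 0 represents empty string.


LZ78 encoding steps:
Dictionary: {0: ''}
Step 1: w='' (idx 0), next='a' -> output (0, 'a'), add 'a' as idx 1
Step 2: w='a' (idx 1), next='a' -> output (1, 'a'), add 'aa' as idx 2
Step 3: w='' (idx 0), next='b' -> output (0, 'b'), add 'b' as idx 3
Step 4: w='aa' (idx 2), next='a' -> output (2, 'a'), add 'aaa' as idx 4
Step 5: w='b' (idx 3), next='a' -> output (3, 'a'), add 'ba' as idx 5
Step 6: w='b' (idx 3), next='b' -> output (3, 'b'), add 'bb' as idx 6


Encoded: [(0, 'a'), (1, 'a'), (0, 'b'), (2, 'a'), (3, 'a'), (3, 'b')]


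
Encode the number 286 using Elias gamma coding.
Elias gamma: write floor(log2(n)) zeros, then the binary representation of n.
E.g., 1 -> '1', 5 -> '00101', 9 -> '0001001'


num_bits = floor(log2(286)) + 1 = 9
leading_zeros = num_bits - 1 = 8
binary(286) = 100011110

Elias gamma(286) = '00000000' + '100011110' = 00000000100011110 (17 bits)


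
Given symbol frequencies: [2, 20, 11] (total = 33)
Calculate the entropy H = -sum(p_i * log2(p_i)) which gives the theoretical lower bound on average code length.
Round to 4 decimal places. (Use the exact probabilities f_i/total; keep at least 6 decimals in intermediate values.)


Per-symbol terms -p_i * log2(p_i) with p_i = f_i/33:
  p = 2/33 = 0.060606: log2(p) = -4.044394, -p*log2(p) = 0.245115
  p = 20/33 = 0.606061: log2(p) = -0.722466, -p*log2(p) = 0.437858
  p = 11/33 = 0.333333: log2(p) = -1.584963, -p*log2(p) = 0.528321
H = 0.245115 + 0.437858 + 0.528321 = 1.211294

H = 1.2113 bits/symbol


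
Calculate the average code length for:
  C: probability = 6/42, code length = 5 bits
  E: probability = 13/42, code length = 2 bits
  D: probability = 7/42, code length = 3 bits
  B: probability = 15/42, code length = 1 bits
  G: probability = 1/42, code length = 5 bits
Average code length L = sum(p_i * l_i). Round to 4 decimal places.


Weighted contributions p_i * l_i:
  C: (6/42) * 5 = 30/42
  E: (13/42) * 2 = 26/42
  D: (7/42) * 3 = 21/42
  B: (15/42) * 1 = 15/42
  G: (1/42) * 5 = 5/42
Sum = (30 + 26 + 21 + 15 + 5)/42 = 97/42

L = 97/42 = 2.3095 bits/symbol


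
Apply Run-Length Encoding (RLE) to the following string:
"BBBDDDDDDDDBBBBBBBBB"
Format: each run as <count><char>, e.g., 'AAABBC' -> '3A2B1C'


Scanning runs left to right:
  i=0: run of 'B' x 3 -> '3B'
  i=3: run of 'D' x 8 -> '8D'
  i=11: run of 'B' x 9 -> '9B'

RLE = 3B8D9B


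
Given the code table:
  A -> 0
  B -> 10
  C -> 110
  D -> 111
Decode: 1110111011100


Decoding:
111 -> D
0 -> A
111 -> D
0 -> A
111 -> D
0 -> A
0 -> A


Result: DADADAA


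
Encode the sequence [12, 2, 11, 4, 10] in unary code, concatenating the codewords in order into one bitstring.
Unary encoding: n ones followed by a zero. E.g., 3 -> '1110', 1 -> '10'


Encode each number as n ones followed by a terminating 0:
  12 -> 1111111111110 (13 bits)
  2 -> 110 (3 bits)
  11 -> 111111111110 (12 bits)
  4 -> 11110 (5 bits)
  10 -> 11111111110 (11 bits)
Total length = 13 + 3 + 12 + 5 + 11 = 44 bits.

Unary([12, 2, 11, 4, 10]) = 11111111111101101111111111101111011111111110 (44 bits)


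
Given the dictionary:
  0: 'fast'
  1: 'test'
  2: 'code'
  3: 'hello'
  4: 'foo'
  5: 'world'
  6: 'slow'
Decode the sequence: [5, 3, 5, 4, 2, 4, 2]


Look up each index in the dictionary:
  5 -> 'world'
  3 -> 'hello'
  5 -> 'world'
  4 -> 'foo'
  2 -> 'code'
  4 -> 'foo'
  2 -> 'code'

Decoded: "world hello world foo code foo code"


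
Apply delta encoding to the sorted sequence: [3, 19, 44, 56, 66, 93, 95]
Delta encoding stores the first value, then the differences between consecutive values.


First value: 3
Deltas:
  19 - 3 = 16
  44 - 19 = 25
  56 - 44 = 12
  66 - 56 = 10
  93 - 66 = 27
  95 - 93 = 2


Delta encoded: [3, 16, 25, 12, 10, 27, 2]


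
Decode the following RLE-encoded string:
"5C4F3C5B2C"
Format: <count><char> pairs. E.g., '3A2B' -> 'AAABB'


Expanding each <count><char> pair:
  5C -> 'CCCCC'
  4F -> 'FFFF'
  3C -> 'CCC'
  5B -> 'BBBBB'
  2C -> 'CC'

Decoded = CCCCCFFFFCCCBBBBBCC


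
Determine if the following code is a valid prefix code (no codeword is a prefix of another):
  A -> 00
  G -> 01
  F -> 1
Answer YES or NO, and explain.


Checking each pair (does one codeword prefix another?):
  A='00' vs G='01': no prefix
  A='00' vs F='1': no prefix
  G='01' vs A='00': no prefix
  G='01' vs F='1': no prefix
  F='1' vs A='00': no prefix
  F='1' vs G='01': no prefix
No violation found over all pairs.

YES -- this is a valid prefix code. No codeword is a prefix of any other codeword.


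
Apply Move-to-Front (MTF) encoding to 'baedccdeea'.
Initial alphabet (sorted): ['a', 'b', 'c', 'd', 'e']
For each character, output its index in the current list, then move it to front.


MTF encoding:
'b': index 1 in ['a', 'b', 'c', 'd', 'e'] -> ['b', 'a', 'c', 'd', 'e']
'a': index 1 in ['b', 'a', 'c', 'd', 'e'] -> ['a', 'b', 'c', 'd', 'e']
'e': index 4 in ['a', 'b', 'c', 'd', 'e'] -> ['e', 'a', 'b', 'c', 'd']
'd': index 4 in ['e', 'a', 'b', 'c', 'd'] -> ['d', 'e', 'a', 'b', 'c']
'c': index 4 in ['d', 'e', 'a', 'b', 'c'] -> ['c', 'd', 'e', 'a', 'b']
'c': index 0 in ['c', 'd', 'e', 'a', 'b'] -> ['c', 'd', 'e', 'a', 'b']
'd': index 1 in ['c', 'd', 'e', 'a', 'b'] -> ['d', 'c', 'e', 'a', 'b']
'e': index 2 in ['d', 'c', 'e', 'a', 'b'] -> ['e', 'd', 'c', 'a', 'b']
'e': index 0 in ['e', 'd', 'c', 'a', 'b'] -> ['e', 'd', 'c', 'a', 'b']
'a': index 3 in ['e', 'd', 'c', 'a', 'b'] -> ['a', 'e', 'd', 'c', 'b']


Output: [1, 1, 4, 4, 4, 0, 1, 2, 0, 3]


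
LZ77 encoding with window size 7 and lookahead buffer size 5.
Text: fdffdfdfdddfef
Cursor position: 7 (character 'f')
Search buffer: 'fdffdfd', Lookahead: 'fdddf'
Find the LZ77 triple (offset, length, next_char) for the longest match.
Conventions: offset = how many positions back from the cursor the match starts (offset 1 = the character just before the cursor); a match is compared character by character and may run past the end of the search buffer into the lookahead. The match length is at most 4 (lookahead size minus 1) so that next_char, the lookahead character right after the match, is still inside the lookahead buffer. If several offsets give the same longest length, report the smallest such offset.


Try each offset into the search buffer:
  offset=1 (pos 6, char 'd'): match length 0
  offset=2 (pos 5, char 'f'): match length 2
  offset=3 (pos 4, char 'd'): match length 0
  offset=4 (pos 3, char 'f'): match length 2
  offset=5 (pos 2, char 'f'): match length 1
  offset=6 (pos 1, char 'd'): match length 0
  offset=7 (pos 0, char 'f'): match length 2
Longest match has length 2, found at offsets 2, 4, 7; take the smallest, offset 2.
next_char = character at position 7 + 2 = 9 -> 'd'

Best match: offset=2, length=2 (matching 'fd' starting at position 5)
LZ77 triple: (2, 2, 'd')


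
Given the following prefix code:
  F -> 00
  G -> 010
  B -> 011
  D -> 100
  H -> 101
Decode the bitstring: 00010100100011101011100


Decoding step by step:
Bits 00 -> F
Bits 010 -> G
Bits 100 -> D
Bits 100 -> D
Bits 011 -> B
Bits 101 -> H
Bits 011 -> B
Bits 100 -> D


Decoded message: FGDDBHBD


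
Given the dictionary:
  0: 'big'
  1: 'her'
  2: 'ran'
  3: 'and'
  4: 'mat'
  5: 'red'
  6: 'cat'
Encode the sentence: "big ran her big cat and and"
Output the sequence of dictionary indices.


Look up each word in the dictionary:
  'big' -> 0
  'ran' -> 2
  'her' -> 1
  'big' -> 0
  'cat' -> 6
  'and' -> 3
  'and' -> 3

Encoded: [0, 2, 1, 0, 6, 3, 3]


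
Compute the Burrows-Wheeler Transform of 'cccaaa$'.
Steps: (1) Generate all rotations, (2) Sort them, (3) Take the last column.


Rotations (sorted):
  0: $cccaaa -> last char: a
  1: a$cccaa -> last char: a
  2: aa$ccca -> last char: a
  3: aaa$ccc -> last char: c
  4: caaa$cc -> last char: c
  5: ccaaa$c -> last char: c
  6: cccaaa$ -> last char: $


BWT = aaaccc$


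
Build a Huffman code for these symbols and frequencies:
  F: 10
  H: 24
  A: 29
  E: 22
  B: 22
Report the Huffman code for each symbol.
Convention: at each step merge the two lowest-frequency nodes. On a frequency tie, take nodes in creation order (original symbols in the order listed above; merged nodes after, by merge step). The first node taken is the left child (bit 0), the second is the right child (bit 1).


Huffman tree construction:
Step 1: Merge F(10) + E(22) = 32
Step 2: Merge B(22) + H(24) = 46
Step 3: Merge A(29) + (F+E)(32) = 61
Step 4: Merge (B+H)(46) + (A+(F+E))(61) = 107
Read each symbol's code off the tree from the root (left child = 0, right child = 1).

Codes:
  F: 110 (length 3)
  H: 01 (length 2)
  A: 10 (length 2)
  E: 111 (length 3)
  B: 00 (length 2)
Average code length: 246/107 = 2.2991 bits/symbol


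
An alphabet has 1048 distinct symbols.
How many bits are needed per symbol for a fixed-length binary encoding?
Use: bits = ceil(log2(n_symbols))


log2(1048) = 10.0334
Bracket: 2^10 = 1024 < 1048 <= 2^11 = 2048
So ceil(log2(1048)) = 11

bits = ceil(log2(1048)) = ceil(10.0334) = 11 bits


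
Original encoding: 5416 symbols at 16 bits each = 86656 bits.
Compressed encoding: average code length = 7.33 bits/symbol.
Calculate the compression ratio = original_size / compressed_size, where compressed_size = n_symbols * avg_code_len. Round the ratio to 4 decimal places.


original_size = n_symbols * orig_bits = 5416 * 16 = 86656 bits
compressed_size = n_symbols * avg_code_len = 5416 * 7.33 = 39699.28 bits
ratio = original_size / compressed_size = 86656 / 39699.28 = 2.1828

Compression ratio = 2.1828


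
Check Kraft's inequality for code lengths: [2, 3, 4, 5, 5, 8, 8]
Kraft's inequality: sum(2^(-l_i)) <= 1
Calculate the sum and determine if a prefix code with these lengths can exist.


Sum = 2^(-2) + 2^(-3) + 2^(-4) + 2^(-5) + 2^(-5) + 2^(-8) + 2^(-8)
    = 0.25 + 0.125 + 0.0625 + 0.03125 + 0.03125 + 0.00390625 + 0.00390625
    = 130/256 = 0.5078125
Since 0.5078125 <= 1, Kraft's inequality IS satisfied.
A prefix code with these lengths CAN exist.

Kraft sum = 0.5078125. Satisfied.


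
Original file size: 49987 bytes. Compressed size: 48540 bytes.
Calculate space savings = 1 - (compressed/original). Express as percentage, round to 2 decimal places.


ratio = compressed/original = 48540/49987 = 0.971052
savings = 1 - ratio = 1 - 0.971052 = 0.028948
as a percentage: 0.028948 * 100 = 2.89%

Space savings = 1 - 48540/49987 = 2.89%


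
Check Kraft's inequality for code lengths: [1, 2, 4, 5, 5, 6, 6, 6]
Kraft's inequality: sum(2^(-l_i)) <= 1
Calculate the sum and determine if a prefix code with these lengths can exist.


Sum = 2^(-1) + 2^(-2) + 2^(-4) + 2^(-5) + 2^(-5) + 2^(-6) + 2^(-6) + 2^(-6)
    = 0.5 + 0.25 + 0.0625 + 0.03125 + 0.03125 + 0.015625 + 0.015625 + 0.015625
    = 59/64 = 0.921875
Since 0.921875 <= 1, Kraft's inequality IS satisfied.
A prefix code with these lengths CAN exist.

Kraft sum = 0.921875. Satisfied.


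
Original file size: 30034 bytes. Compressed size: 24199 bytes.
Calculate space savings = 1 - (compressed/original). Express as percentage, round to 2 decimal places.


ratio = compressed/original = 24199/30034 = 0.80572
savings = 1 - ratio = 1 - 0.80572 = 0.19428
as a percentage: 0.19428 * 100 = 19.43%

Space savings = 1 - 24199/30034 = 19.43%


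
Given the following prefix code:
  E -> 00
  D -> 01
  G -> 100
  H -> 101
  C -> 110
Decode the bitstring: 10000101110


Decoding step by step:
Bits 100 -> G
Bits 00 -> E
Bits 101 -> H
Bits 110 -> C


Decoded message: GEHC


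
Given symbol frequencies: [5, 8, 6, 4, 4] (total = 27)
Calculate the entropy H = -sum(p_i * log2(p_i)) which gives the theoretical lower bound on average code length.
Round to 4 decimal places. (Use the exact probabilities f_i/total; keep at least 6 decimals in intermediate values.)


Per-symbol terms -p_i * log2(p_i) with p_i = f_i/27:
  p = 5/27 = 0.185185: log2(p) = -2.432959, -p*log2(p) = 0.450548
  p = 8/27 = 0.296296: log2(p) = -1.754888, -p*log2(p) = 0.519967
  p = 6/27 = 0.222222: log2(p) = -2.169925, -p*log2(p) = 0.482206
  p = 4/27 = 0.148148: log2(p) = -2.754888, -p*log2(p) = 0.408131
  p = 4/27 = 0.148148: log2(p) = -2.754888, -p*log2(p) = 0.408131
H = 0.450548 + 0.519967 + 0.482206 + 0.408131 + 0.408131 = 2.268983

H = 2.269 bits/symbol


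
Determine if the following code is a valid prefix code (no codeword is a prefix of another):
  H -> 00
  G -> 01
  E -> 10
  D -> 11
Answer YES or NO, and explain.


Checking each pair (does one codeword prefix another?):
  H='00' vs G='01': no prefix
  H='00' vs E='10': no prefix
  H='00' vs D='11': no prefix
  G='01' vs H='00': no prefix
  G='01' vs E='10': no prefix
  G='01' vs D='11': no prefix
  E='10' vs H='00': no prefix
  E='10' vs G='01': no prefix
  E='10' vs D='11': no prefix
  D='11' vs H='00': no prefix
  D='11' vs G='01': no prefix
  D='11' vs E='10': no prefix
No violation found over all pairs.

YES -- this is a valid prefix code. No codeword is a prefix of any other codeword.


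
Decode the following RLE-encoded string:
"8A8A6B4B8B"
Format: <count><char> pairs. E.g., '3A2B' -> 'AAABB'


Expanding each <count><char> pair:
  8A -> 'AAAAAAAA'
  8A -> 'AAAAAAAA'
  6B -> 'BBBBBB'
  4B -> 'BBBB'
  8B -> 'BBBBBBBB'

Decoded = AAAAAAAAAAAAAAAABBBBBBBBBBBBBBBBBB


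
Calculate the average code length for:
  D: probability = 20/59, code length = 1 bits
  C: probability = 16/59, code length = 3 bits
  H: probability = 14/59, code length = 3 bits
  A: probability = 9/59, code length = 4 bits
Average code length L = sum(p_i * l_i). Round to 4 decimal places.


Weighted contributions p_i * l_i:
  D: (20/59) * 1 = 20/59
  C: (16/59) * 3 = 48/59
  H: (14/59) * 3 = 42/59
  A: (9/59) * 4 = 36/59
Sum = (20 + 48 + 42 + 36)/59 = 146/59

L = 146/59 = 2.4746 bits/symbol


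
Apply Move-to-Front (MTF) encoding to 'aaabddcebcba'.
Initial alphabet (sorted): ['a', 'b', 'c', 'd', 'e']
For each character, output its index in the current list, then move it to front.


MTF encoding:
'a': index 0 in ['a', 'b', 'c', 'd', 'e'] -> ['a', 'b', 'c', 'd', 'e']
'a': index 0 in ['a', 'b', 'c', 'd', 'e'] -> ['a', 'b', 'c', 'd', 'e']
'a': index 0 in ['a', 'b', 'c', 'd', 'e'] -> ['a', 'b', 'c', 'd', 'e']
'b': index 1 in ['a', 'b', 'c', 'd', 'e'] -> ['b', 'a', 'c', 'd', 'e']
'd': index 3 in ['b', 'a', 'c', 'd', 'e'] -> ['d', 'b', 'a', 'c', 'e']
'd': index 0 in ['d', 'b', 'a', 'c', 'e'] -> ['d', 'b', 'a', 'c', 'e']
'c': index 3 in ['d', 'b', 'a', 'c', 'e'] -> ['c', 'd', 'b', 'a', 'e']
'e': index 4 in ['c', 'd', 'b', 'a', 'e'] -> ['e', 'c', 'd', 'b', 'a']
'b': index 3 in ['e', 'c', 'd', 'b', 'a'] -> ['b', 'e', 'c', 'd', 'a']
'c': index 2 in ['b', 'e', 'c', 'd', 'a'] -> ['c', 'b', 'e', 'd', 'a']
'b': index 1 in ['c', 'b', 'e', 'd', 'a'] -> ['b', 'c', 'e', 'd', 'a']
'a': index 4 in ['b', 'c', 'e', 'd', 'a'] -> ['a', 'b', 'c', 'e', 'd']


Output: [0, 0, 0, 1, 3, 0, 3, 4, 3, 2, 1, 4]
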